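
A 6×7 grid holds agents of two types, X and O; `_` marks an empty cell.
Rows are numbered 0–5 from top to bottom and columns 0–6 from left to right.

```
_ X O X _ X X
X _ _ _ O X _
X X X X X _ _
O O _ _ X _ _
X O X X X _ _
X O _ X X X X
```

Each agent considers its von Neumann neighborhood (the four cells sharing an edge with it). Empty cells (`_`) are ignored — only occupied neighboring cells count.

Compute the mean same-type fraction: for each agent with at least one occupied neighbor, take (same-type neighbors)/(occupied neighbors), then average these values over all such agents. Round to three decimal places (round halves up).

0.660

(0,1)X 0/1
(0,2)O 0/2
(0,3)X 0/1
(0,5)X 2/2
(0,6)X 1/1
(1,0)X 1/1
(1,4)O 0/2
(1,5)X 1/2
(2,0)X 2/3
(2,1)X 2/3
(2,2)X 2/2
(2,3)X 2/2
(2,4)X 2/3
(3,0)O 1/3
(3,1)O 2/3
(3,4)X 2/2
(4,0)X 1/3
(4,1)O 2/4
(4,2)X 1/2
(4,3)X 3/3
(4,4)X 3/3
(5,0)X 1/2
(5,1)O 1/2
(5,3)X 2/2
(5,4)X 3/3
(5,5)X 2/2
(5,6)X 1/1
Sum over 27 agents: 0/1 + 0/2 + 0/1 + 2/2 + 1/1 + 1/1 + 0/2 + 1/2 + 2/3 + 2/3 + 2/2 + 2/2 + 2/3 + 1/3 + 2/3 + 2/2 + 1/3 + 2/4 + 1/2 + 3/3 + 3/3 + 1/2 + 1/2 + 2/2 + 3/3 + 2/2 + 1/1 = 107/6; mean = 107/6 ÷ 27 = 107/162 = 0.660493… → 0.660.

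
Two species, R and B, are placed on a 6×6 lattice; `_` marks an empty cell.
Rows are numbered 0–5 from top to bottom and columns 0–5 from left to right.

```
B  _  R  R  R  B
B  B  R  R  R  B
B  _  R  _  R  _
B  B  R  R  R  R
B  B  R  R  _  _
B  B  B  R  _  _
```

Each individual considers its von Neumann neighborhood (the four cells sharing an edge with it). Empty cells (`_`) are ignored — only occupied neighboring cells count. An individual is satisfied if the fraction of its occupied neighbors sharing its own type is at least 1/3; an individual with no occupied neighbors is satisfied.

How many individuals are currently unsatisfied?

(0,0)B 1/1 ok
(0,2)R 2/2 ok
(0,3)R 3/3 ok
(0,4)R 2/3 ok
(0,5)B 1/2 ok
(1,0)B 3/3 ok
(1,1)B 1/2 ok
(1,2)R 3/4 ok
(1,3)R 3/3 ok
(1,4)R 3/4 ok
(1,5)B 1/2 ok
(2,0)B 2/2 ok
(2,2)R 2/2 ok
(2,4)R 2/2 ok
(3,0)B 3/3 ok
(3,1)B 2/3 ok
(3,2)R 3/4 ok
(3,3)R 3/3 ok
(3,4)R 3/3 ok
(3,5)R 1/1 ok
(4,0)B 3/3 ok
(4,1)B 3/4 ok
(4,2)R 2/4 ok
(4,3)R 3/3 ok
(5,0)B 2/2 ok
(5,1)B 3/3 ok
(5,2)B 1/3 ok
(5,3)R 1/2 ok
Every one meets the threshold.

0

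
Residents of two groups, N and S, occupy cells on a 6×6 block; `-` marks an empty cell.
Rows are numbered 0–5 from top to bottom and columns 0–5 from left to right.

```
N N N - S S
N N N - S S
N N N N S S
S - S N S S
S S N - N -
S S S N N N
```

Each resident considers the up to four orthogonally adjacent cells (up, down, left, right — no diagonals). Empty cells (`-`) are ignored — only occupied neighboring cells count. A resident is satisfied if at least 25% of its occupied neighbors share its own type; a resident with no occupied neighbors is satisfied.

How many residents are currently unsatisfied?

2

(0,0)N 2/2 ok
(0,1)N 3/3 ok
(0,2)N 2/2 ok
(0,4)S 2/2 ok
(0,5)S 2/2 ok
(1,0)N 3/3 ok
(1,1)N 4/4 ok
(1,2)N 3/3 ok
(1,4)S 3/3 ok
(1,5)S 3/3 ok
(2,0)N 2/3 ok
(2,1)N 3/3 ok
(2,2)N 3/4 ok
(2,3)N 2/3 ok
(2,4)S 3/4 ok
(2,5)S 3/3 ok
(3,0)S 1/2 ok
(3,2)S 0/3 unhappy
(3,3)N 1/3 ok
(3,4)S 2/4 ok
(3,5)S 2/2 ok
(4,0)S 3/3 ok
(4,1)S 2/3 ok
(4,2)N 0/3 unhappy
(4,4)N 1/2 ok
(5,0)S 2/2 ok
(5,1)S 3/3 ok
(5,2)S 1/3 ok
(5,3)N 1/2 ok
(5,4)N 3/3 ok
(5,5)N 1/1 ok
Unsatisfied: (3,2), (4,2) — 2 in total.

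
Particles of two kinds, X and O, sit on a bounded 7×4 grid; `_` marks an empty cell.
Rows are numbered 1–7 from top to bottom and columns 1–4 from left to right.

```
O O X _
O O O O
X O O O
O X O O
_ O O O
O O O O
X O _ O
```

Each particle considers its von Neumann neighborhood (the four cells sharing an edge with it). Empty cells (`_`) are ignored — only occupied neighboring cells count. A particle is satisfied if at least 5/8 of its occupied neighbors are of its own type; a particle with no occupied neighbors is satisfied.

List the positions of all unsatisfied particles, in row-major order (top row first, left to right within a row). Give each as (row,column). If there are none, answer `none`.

Row 1: (1,1)O 2/2 satisfied · (1,2)O 2/3 satisfied · (1,3)X 0/2 not
Row 2: (2,1)O 2/3 satisfied · (2,2)O 4/4 satisfied · (2,3)O 3/4 satisfied · (2,4)O 2/2 satisfied
Row 3: (3,1)X 0/3 not · (3,2)O 2/4 not · (3,3)O 4/4 satisfied · (3,4)O 3/3 satisfied
Row 4: (4,1)O 0/2 not · (4,2)X 0/4 not · (4,3)O 3/4 satisfied · (4,4)O 3/3 satisfied
Row 5: (5,2)O 2/3 satisfied · (5,3)O 4/4 satisfied · (5,4)O 3/3 satisfied
Row 6: (6,1)O 1/2 not · (6,2)O 4/4 satisfied · (6,3)O 3/3 satisfied · (6,4)O 3/3 satisfied
Row 7: (7,1)X 0/2 not · (7,2)O 1/2 not · (7,4)O 1/1 satisfied

(1,3), (3,1), (3,2), (4,1), (4,2), (6,1), (7,1), (7,2)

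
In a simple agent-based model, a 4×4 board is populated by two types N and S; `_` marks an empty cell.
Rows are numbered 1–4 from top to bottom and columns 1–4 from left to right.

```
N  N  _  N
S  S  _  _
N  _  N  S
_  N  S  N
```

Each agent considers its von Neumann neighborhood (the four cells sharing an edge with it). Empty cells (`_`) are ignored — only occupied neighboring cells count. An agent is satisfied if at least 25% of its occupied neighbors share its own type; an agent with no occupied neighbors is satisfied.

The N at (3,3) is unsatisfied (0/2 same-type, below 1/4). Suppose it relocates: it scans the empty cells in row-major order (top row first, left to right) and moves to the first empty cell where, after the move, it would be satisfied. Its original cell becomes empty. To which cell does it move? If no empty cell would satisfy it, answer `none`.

Vacating (3,3). Empty cells in order:
  (1,3): 2/2 same-type → satisfied — stop here.

(1,3)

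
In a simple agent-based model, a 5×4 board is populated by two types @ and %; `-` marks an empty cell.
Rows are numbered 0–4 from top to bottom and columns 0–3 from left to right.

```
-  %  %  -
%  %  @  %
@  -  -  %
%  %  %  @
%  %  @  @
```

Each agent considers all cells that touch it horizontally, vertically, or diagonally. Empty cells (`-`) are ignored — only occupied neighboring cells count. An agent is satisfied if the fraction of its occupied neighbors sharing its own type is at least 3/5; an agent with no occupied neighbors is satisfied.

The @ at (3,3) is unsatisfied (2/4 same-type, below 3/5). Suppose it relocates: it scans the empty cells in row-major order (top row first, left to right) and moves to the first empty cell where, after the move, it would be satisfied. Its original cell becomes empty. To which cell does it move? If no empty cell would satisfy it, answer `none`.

none

Vacating (3,3). Empty cells in order:
  (0,0): 0/3 same-type → still unsatisfied.
  (0,3): 1/3 same-type → still unsatisfied.
  (2,1): 2/7 same-type → still unsatisfied.
  (2,2): 1/6 same-type → still unsatisfied.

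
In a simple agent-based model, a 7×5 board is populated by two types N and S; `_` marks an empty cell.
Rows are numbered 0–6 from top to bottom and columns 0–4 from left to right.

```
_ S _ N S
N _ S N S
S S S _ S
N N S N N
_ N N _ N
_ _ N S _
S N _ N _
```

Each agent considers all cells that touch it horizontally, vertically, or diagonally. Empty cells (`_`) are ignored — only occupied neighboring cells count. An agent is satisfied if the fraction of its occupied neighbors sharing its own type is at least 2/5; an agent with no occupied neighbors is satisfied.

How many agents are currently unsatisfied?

9

Row 0: (0,1)S 1/2 ✓ · (0,3)N 1/4 ✗ · (0,4)S 1/3 ✗
Row 1: (1,0)N 0/3 ✗ · (1,2)S 3/5 ✓ · (1,3)N 1/6 ✗ · (1,4)S 2/4 ✓
Row 2: (2,0)S 1/4 ✗ · (2,1)S 4/7 ✓ · (2,2)S 3/6 ✓ · (2,4)S 1/4 ✗
Row 3: (3,0)N 2/4 ✓ · (3,1)N 3/7 ✓ · (3,2)S 2/6 ✗ · (3,3)N 3/6 ✓ · (3,4)N 2/3 ✓
Row 4: (4,1)N 4/5 ✓ · (4,2)N 4/6 ✓ · (4,4)N 2/3 ✓
Row 5: (5,2)N 4/5 ✓ · (5,3)S 0/4 ✗
Row 6: (6,0)S 0/1 ✗ · (6,1)N 1/2 ✓ · (6,3)N 1/2 ✓
Unsatisfied: (0,3), (0,4), (1,0), (1,3), (2,0), (2,4), (3,2), (5,3), (6,0) — 9 in total.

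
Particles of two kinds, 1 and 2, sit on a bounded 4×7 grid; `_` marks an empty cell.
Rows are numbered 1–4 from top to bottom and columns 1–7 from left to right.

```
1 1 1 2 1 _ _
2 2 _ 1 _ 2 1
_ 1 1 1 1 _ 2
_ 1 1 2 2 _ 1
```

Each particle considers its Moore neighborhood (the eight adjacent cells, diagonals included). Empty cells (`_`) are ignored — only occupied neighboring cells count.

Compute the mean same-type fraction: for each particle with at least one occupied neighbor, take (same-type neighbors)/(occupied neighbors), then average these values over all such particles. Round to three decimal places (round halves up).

0.411

Row 1: (1,1)1 1/3 · (1,2)1 2/4 · (1,3)1 2/4 · (1,4)2 0/3 · (1,5)1 1/3
Row 2: (2,1)2 1/4 · (2,2)2 1/6 · (2,4)1 5/6 · (2,6)2 1/4 · (2,7)1 0/2
Row 3: (3,2)1 3/5 · (3,3)1 5/7 · (3,4)1 4/6 · (3,5)1 2/5 · (3,7)2 1/3
Row 4: (4,2)1 3/3 · (4,3)1 4/5 · (4,4)2 1/5 · (4,5)2 1/3 · (4,7)1 0/1
Sum over 20 particles: 1/3 + 2/4 + 2/4 + 0/3 + 1/3 + 1/4 + 1/6 + 5/6 + 1/4 + 0/2 + 3/5 + 5/7 + 4/6 + 2/5 + 1/3 + 3/3 + 4/5 + 1/5 + 1/3 + 0/1 = 115/14; mean = 115/14 ÷ 20 = 23/56 = 0.410714… → 0.411.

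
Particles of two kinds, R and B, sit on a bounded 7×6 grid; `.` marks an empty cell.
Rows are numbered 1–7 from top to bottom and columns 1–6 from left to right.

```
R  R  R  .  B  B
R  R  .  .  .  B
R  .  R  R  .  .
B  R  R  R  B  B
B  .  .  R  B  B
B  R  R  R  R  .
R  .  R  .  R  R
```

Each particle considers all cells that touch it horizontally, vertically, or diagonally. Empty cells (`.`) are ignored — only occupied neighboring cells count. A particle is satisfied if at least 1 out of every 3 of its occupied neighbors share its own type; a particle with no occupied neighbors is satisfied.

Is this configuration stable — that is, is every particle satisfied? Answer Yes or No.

(1,1)R 3/3 satisfied
(1,2)R 4/4 satisfied
(1,3)R 2/2 satisfied
(1,5)B 2/2 satisfied
(1,6)B 2/2 satisfied
(2,1)R 4/4 satisfied
(2,2)R 6/6 satisfied
(2,6)B 2/2 satisfied
(3,1)R 3/4 satisfied
(3,3)R 5/5 satisfied
(3,4)R 3/4 satisfied
(4,1)B 1/3 satisfied
(4,2)R 3/5 satisfied
(4,3)R 5/5 satisfied
(4,4)R 4/6 satisfied
(4,5)B 3/6 satisfied
(4,6)B 3/3 satisfied
(5,1)B 2/4 satisfied
(5,4)R 5/7 satisfied
(5,5)B 3/7 satisfied
(5,6)B 3/4 satisfied
(6,1)B 1/3 satisfied
(6,2)R 3/5 satisfied
(6,3)R 4/4 satisfied
(6,4)R 5/6 satisfied
(6,5)R 4/6 satisfied
(7,1)R 1/2 satisfied
(7,3)R 3/3 satisfied
(7,5)R 3/3 satisfied
(7,6)R 2/2 satisfied
All meet the threshold, so the configuration is stable.

Yes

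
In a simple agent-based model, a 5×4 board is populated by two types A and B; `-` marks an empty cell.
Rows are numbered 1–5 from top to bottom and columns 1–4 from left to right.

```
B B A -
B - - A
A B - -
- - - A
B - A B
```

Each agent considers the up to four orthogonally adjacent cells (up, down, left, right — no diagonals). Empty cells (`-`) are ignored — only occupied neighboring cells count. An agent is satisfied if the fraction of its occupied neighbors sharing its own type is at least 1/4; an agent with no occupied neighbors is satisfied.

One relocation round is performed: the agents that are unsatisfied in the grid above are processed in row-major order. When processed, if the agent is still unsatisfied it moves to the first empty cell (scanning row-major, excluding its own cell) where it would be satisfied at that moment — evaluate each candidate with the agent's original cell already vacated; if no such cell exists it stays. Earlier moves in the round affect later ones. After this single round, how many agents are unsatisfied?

Initially unsatisfied (in order): (1,3), (3,1), (3,2), (4,4), (5,3), (5,4).
  (1,3) → (1,4).
  (3,1) → (1,3).
  (3,2): now satisfied by earlier moves; stays.
  (4,4) → (2,3).
  (5,3) → (2,2).
  (5,4): now satisfied by earlier moves; stays.
Resulting grid:
B B A A
B A A A
- B - -
- - - -
B - - B
Unsatisfied now: (3,2).

1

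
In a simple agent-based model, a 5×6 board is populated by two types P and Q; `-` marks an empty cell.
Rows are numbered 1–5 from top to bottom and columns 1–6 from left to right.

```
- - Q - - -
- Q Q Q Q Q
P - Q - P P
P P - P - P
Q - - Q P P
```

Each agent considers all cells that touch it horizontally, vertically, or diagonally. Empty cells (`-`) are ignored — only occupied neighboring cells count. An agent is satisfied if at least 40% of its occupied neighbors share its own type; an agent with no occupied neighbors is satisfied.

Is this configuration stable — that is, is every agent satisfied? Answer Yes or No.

No

(1,3)Q 3/3 ok
(2,2)Q 3/4 ok
(2,3)Q 4/4 ok
(2,4)Q 4/5 ok
(2,5)Q 2/4 ok
(2,6)Q 1/3 unhappy
(3,1)P 2/3 ok
(3,3)Q 3/5 ok
(3,5)P 3/6 ok
(3,6)P 2/4 ok
(4,1)P 2/3 ok
(4,2)P 2/4 ok
(4,4)P 2/4 ok
(4,6)P 4/4 ok
(5,1)Q 0/2 unhappy
(5,4)Q 0/2 unhappy
(5,5)P 3/4 ok
(5,6)P 2/2 ok
For instance (2,6) has only 1/3 same-type neighbors, below 2/5.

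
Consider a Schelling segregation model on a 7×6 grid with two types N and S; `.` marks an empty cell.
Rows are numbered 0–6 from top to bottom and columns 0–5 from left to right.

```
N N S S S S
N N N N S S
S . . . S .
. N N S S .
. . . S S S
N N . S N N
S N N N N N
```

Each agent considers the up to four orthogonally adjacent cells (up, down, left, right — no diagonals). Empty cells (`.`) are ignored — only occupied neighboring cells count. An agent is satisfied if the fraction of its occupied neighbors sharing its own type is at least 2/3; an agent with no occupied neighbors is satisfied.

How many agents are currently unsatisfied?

(0,0)N 2/2 satisfied
(0,1)N 2/3 satisfied
(0,2)S 1/3 not
(0,3)S 2/3 satisfied
(0,4)S 3/3 satisfied
(0,5)S 2/2 satisfied
(1,0)N 2/3 satisfied
(1,1)N 3/3 satisfied
(1,2)N 2/3 satisfied
(1,3)N 1/3 not
(1,4)S 3/4 satisfied
(1,5)S 2/2 satisfied
(2,0)S 0/1 not
(2,4)S 2/2 satisfied
(3,1)N 1/1 satisfied
(3,2)N 1/2 not
(3,3)S 2/3 satisfied
(3,4)S 3/3 satisfied
(4,3)S 3/3 satisfied
(4,4)S 3/4 satisfied
(4,5)S 1/2 not
(5,0)N 1/2 not
(5,1)N 2/2 satisfied
(5,3)S 1/3 not
(5,4)N 2/4 not
(5,5)N 2/3 satisfied
(6,0)S 0/2 not
(6,1)N 2/3 satisfied
(6,2)N 2/2 satisfied
(6,3)N 2/3 satisfied
(6,4)N 3/3 satisfied
(6,5)N 2/2 satisfied
Unsatisfied: (0,2), (1,3), (2,0), (3,2), (4,5), (5,0), (5,3), (5,4), (6,0) — 9 in total.

9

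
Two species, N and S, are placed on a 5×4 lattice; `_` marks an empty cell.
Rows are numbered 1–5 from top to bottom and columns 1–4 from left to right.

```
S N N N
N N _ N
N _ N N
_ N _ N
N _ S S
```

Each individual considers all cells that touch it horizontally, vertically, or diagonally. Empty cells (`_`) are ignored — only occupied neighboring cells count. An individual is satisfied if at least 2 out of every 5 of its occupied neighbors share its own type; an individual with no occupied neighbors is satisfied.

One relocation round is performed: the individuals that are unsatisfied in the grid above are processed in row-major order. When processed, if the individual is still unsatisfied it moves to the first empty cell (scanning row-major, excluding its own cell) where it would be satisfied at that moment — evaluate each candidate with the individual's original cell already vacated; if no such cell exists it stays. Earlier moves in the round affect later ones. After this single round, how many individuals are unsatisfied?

2

Initially unsatisfied (in order): (1,1), (5,3).
  (1,1): no empty cell satisfies it; stays.
  (5,3): no empty cell satisfies it; stays.
Resulting grid:
S N N N
N N _ N
N _ N N
_ N _ N
N _ S S
Unsatisfied now: (1,1), (5,3).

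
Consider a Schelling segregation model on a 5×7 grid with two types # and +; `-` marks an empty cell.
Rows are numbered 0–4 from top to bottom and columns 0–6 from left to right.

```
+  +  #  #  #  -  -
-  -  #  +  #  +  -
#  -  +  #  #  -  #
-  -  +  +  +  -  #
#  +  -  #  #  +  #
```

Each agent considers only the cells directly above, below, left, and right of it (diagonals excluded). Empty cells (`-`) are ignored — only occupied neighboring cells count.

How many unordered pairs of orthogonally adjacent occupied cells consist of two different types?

15

Scan each occupied cell's neighbors to the right and below so each pair is counted once.
From row 0: 2 unlike of 7 pairs (running 2/7).
From row 1: 5 unlike of 6 pairs (running 7/13).
From row 2: 3 unlike of 6 pairs (running 10/19).
From row 3: 2 unlike of 5 pairs (running 12/24).
From row 4: 3 unlike of 4 pairs (running 15/28).
Total adjacent occupied pairs: 28; unlike-type pairs: 15.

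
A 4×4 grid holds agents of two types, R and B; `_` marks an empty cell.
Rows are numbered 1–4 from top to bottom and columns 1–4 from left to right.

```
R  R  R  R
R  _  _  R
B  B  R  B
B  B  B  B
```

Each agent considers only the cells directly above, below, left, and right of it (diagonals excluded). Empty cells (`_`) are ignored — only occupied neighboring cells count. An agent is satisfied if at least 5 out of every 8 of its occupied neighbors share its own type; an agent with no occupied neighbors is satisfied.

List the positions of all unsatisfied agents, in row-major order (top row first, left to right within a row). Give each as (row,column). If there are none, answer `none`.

(1,1)R 2/2 satisfied
(1,2)R 2/2 satisfied
(1,3)R 2/2 satisfied
(1,4)R 2/2 satisfied
(2,1)R 1/2 not
(2,4)R 1/2 not
(3,1)B 2/3 satisfied
(3,2)B 2/3 satisfied
(3,3)R 0/3 not
(3,4)B 1/3 not
(4,1)B 2/2 satisfied
(4,2)B 3/3 satisfied
(4,3)B 2/3 satisfied
(4,4)B 2/2 satisfied

(2,1), (2,4), (3,3), (3,4)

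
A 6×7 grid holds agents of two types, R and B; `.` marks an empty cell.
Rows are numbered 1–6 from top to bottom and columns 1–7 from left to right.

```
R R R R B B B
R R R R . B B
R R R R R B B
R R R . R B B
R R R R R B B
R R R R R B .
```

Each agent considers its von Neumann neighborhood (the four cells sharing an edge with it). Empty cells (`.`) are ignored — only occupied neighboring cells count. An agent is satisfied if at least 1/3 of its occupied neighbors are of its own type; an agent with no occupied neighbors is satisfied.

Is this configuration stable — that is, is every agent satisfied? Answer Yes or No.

(1,1)R 2/2 ok
(1,2)R 3/3 ok
(1,3)R 3/3 ok
(1,4)R 2/3 ok
(1,5)B 1/2 ok
(1,6)B 3/3 ok
(1,7)B 2/2 ok
(2,1)R 3/3 ok
(2,2)R 4/4 ok
(2,3)R 4/4 ok
(2,4)R 3/3 ok
(2,6)B 3/3 ok
(2,7)B 3/3 ok
(3,1)R 3/3 ok
(3,2)R 4/4 ok
(3,3)R 4/4 ok
(3,4)R 3/3 ok
(3,5)R 2/3 ok
(3,6)B 3/4 ok
(3,7)B 3/3 ok
(4,1)R 3/3 ok
(4,2)R 4/4 ok
(4,3)R 3/3 ok
(4,5)R 2/3 ok
(4,6)B 3/4 ok
(4,7)B 3/3 ok
(5,1)R 3/3 ok
(5,2)R 4/4 ok
(5,3)R 4/4 ok
(5,4)R 3/3 ok
(5,5)R 3/4 ok
(5,6)B 3/4 ok
(5,7)B 2/2 ok
(6,1)R 2/2 ok
(6,2)R 3/3 ok
(6,3)R 3/3 ok
(6,4)R 3/3 ok
(6,5)R 2/3 ok
(6,6)B 1/2 ok
All meet the threshold, so the configuration is stable.

Yes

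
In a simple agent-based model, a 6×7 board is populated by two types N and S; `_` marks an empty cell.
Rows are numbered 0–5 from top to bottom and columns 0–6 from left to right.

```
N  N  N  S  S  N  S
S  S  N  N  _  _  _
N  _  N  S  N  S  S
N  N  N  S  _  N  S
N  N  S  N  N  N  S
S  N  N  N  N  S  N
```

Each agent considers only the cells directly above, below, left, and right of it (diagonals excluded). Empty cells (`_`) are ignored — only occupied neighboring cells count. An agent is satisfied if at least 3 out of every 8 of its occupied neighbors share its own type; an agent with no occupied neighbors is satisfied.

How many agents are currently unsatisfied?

16

Row 0: (0,0)N 1/2 ✓ · (0,1)N 2/3 ✓ · (0,2)N 2/3 ✓ · (0,3)S 1/3 ✗ · (0,4)S 1/2 ✓ · (0,5)N 0/2 ✗ · (0,6)S 0/1 ✗
Row 1: (1,0)S 1/3 ✗ · (1,1)S 1/3 ✗ · (1,2)N 3/4 ✓ · (1,3)N 1/3 ✗
Row 2: (2,0)N 1/2 ✓ · (2,2)N 2/3 ✓ · (2,3)S 1/4 ✗ · (2,4)N 0/2 ✗ · (2,5)S 1/3 ✗ · (2,6)S 2/2 ✓
Row 3: (3,0)N 3/3 ✓ · (3,1)N 3/3 ✓ · (3,2)N 2/4 ✓ · (3,3)S 1/3 ✗ · (3,5)N 1/3 ✗ · (3,6)S 2/3 ✓
Row 4: (4,0)N 2/3 ✓ · (4,1)N 3/4 ✓ · (4,2)S 0/4 ✗ · (4,3)N 2/4 ✓ · (4,4)N 3/3 ✓ · (4,5)N 2/4 ✓ · (4,6)S 1/3 ✗
Row 5: (5,0)S 0/2 ✗ · (5,1)N 2/3 ✓ · (5,2)N 2/3 ✓ · (5,3)N 3/3 ✓ · (5,4)N 2/3 ✓ · (5,5)S 0/3 ✗ · (5,6)N 0/2 ✗
Unsatisfied: (0,3), (0,5), (0,6), (1,0), (1,1), (1,3), (2,3), (2,4), (2,5), (3,3), (3,5), (4,2), (4,6), (5,0), (5,5), (5,6) — 16 in total.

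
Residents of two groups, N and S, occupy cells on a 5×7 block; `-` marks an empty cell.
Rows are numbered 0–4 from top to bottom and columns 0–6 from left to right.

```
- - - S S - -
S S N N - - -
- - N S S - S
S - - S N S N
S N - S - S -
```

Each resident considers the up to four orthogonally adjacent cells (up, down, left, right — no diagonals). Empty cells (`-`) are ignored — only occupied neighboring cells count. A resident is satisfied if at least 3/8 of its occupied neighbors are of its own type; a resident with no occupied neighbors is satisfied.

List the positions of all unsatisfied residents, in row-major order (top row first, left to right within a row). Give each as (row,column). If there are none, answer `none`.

Row 0: (0,3)S 1/2 ✓ · (0,4)S 1/1 ✓
Row 1: (1,0)S 1/1 ✓ · (1,1)S 1/2 ✓ · (1,2)N 2/3 ✓ · (1,3)N 1/3 ✗
Row 2: (2,2)N 1/2 ✓ · (2,3)S 2/4 ✓ · (2,4)S 1/2 ✓ · (2,6)S 0/1 ✗
Row 3: (3,0)S 1/1 ✓ · (3,3)S 2/3 ✓ · (3,4)N 0/3 ✗ · (3,5)S 1/3 ✗ · (3,6)N 0/2 ✗
Row 4: (4,0)S 1/2 ✓ · (4,1)N 0/1 ✗ · (4,3)S 1/1 ✓ · (4,5)S 1/1 ✓

(1,3), (2,6), (3,4), (3,5), (3,6), (4,1)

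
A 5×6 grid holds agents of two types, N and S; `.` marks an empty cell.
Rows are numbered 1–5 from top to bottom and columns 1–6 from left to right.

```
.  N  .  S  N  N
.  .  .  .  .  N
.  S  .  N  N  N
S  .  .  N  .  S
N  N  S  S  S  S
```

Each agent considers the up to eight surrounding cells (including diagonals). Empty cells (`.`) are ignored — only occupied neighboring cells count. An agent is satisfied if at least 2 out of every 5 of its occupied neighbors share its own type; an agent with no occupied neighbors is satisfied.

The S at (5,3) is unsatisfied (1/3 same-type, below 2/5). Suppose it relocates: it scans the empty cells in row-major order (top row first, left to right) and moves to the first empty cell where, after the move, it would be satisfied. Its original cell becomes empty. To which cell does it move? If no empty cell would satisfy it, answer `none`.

(1,3)

Vacating (5,3). Empty cells in order:
  (1,1): 0/1 same-type → still unsatisfied.
  (1,3): 1/2 same-type → satisfied — stop here.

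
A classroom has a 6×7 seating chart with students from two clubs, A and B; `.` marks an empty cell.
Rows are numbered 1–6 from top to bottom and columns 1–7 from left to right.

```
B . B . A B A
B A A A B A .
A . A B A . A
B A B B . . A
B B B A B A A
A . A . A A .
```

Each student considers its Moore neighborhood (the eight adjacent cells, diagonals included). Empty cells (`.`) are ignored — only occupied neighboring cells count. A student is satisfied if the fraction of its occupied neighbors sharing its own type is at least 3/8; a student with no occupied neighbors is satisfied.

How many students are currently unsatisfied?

9

Row 1: (1,1)B 1/2 ok · (1,3)B 0/3 unhappy · (1,5)A 2/4 ok · (1,6)B 1/4 unhappy · (1,7)A 1/2 ok
Row 2: (2,1)B 1/3 unhappy · (2,2)A 3/6 ok · (2,3)A 3/5 ok · (2,4)A 4/7 ok · (2,5)B 2/6 unhappy · (2,6)A 4/6 ok
Row 3: (3,1)A 2/4 ok · (3,3)A 4/7 ok · (3,4)B 3/7 ok · (3,5)A 2/5 ok · (3,7)A 2/2 ok
Row 4: (4,1)B 2/4 ok · (4,2)A 2/7 unhappy · (4,3)B 4/7 ok · (4,4)B 4/7 ok · (4,7)A 3/3 ok
Row 5: (5,1)B 2/4 ok · (5,2)B 4/7 ok · (5,3)B 3/6 ok · (5,4)A 2/6 unhappy · (5,5)B 1/5 unhappy · (5,6)A 4/5 ok · (5,7)A 3/3 ok
Row 6: (6,1)A 0/2 unhappy · (6,3)A 1/3 unhappy · (6,5)A 3/4 ok · (6,6)A 3/4 ok
Unsatisfied: (1,3), (1,6), (2,1), (2,5), (4,2), (5,4), (5,5), (6,1), (6,3) — 9 in total.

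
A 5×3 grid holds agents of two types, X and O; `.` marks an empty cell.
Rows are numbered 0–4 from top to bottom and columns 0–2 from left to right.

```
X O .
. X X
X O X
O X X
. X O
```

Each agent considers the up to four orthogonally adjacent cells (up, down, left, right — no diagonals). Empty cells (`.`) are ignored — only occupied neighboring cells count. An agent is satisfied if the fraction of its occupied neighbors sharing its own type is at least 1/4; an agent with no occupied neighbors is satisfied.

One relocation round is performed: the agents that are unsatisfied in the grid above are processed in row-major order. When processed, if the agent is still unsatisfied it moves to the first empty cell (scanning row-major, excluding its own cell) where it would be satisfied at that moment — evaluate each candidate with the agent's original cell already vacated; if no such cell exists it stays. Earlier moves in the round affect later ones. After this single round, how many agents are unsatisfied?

Initially unsatisfied (in order): (0,0), (0,1), (2,0), (2,1), (3,0), (4,2).
  (0,0) → (0,2).
  (0,1) → (0,0).
  (2,0) → (0,1).
  (2,1) → (1,0).
  (3,0) → (2,0).
  (4,2) → (2,1).
Resulting grid:
O X X
O X X
O O X
. X X
. X .
All satisfied now.

0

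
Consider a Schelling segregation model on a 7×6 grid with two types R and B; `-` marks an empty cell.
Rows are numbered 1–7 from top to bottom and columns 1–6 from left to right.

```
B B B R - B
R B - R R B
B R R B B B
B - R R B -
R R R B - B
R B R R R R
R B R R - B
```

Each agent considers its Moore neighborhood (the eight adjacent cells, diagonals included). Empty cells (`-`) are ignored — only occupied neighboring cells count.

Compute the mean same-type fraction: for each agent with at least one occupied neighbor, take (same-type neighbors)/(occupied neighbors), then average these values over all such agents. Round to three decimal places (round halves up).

Row 1: (1,1)B 2/3 · (1,2)B 3/4 · (1,3)B 2/4 · (1,4)R 2/3 · (1,6)B 1/2
Row 2: (2,1)R 1/5 · (2,2)B 4/7 · (2,4)R 3/6 · (2,5)R 2/7 · (2,6)B 3/4
Row 3: (3,1)B 2/4 · (3,2)R 3/6 · (3,3)R 4/6 · (3,4)B 2/7 · (3,5)B 4/7 · (3,6)B 3/4
Row 4: (4,1)B 1/4 · (4,3)R 5/7 · (4,4)R 3/7 · (4,5)B 5/6
Row 5: (5,1)R 2/4 · (5,2)R 5/7 · (5,3)R 5/7 · (5,4)B 1/7 · (5,6)B 1/3
Row 6: (6,1)R 3/5 · (6,2)B 1/8 · (6,3)R 5/8 · (6,4)R 5/6 · (6,5)R 3/6 · (6,6)R 1/3
Row 7: (7,1)R 1/3 · (7,2)B 1/5 · (7,3)R 3/5 · (7,4)R 4/4 · (7,6)B 0/2
Sum over 36 agents: 2/3 + 3/4 + 2/4 + 2/3 + 1/2 + 1/5 + 4/7 + 3/6 + 2/7 + 3/4 + 2/4 + 3/6 + 4/6 + 2/7 + 4/7 + 3/4 + 1/4 + 5/7 + 3/7 + 5/6 + 2/4 + 5/7 + 5/7 + 1/7 + 1/3 + 3/5 + 1/8 + 5/8 + 5/6 + 3/6 + 1/3 + 1/3 + 1/5 + 3/5 + 4/4 + 0/2 = 7747/420; mean = 7747/420 ÷ 36 = 7747/15120 = 0.512367… → 0.512.

0.512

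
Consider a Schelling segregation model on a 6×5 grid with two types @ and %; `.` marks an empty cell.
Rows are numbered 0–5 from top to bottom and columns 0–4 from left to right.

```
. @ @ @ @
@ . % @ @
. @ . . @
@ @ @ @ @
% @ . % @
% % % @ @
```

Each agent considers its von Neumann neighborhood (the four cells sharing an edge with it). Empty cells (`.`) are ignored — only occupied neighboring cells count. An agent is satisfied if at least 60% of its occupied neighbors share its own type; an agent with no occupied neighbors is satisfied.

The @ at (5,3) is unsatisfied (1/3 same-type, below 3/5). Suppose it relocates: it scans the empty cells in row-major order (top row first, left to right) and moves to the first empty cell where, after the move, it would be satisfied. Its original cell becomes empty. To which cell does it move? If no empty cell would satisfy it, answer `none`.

(0,0)

Vacating (5,3). Empty cells in order:
  (0,0): 2/2 same-type → satisfied — stop here.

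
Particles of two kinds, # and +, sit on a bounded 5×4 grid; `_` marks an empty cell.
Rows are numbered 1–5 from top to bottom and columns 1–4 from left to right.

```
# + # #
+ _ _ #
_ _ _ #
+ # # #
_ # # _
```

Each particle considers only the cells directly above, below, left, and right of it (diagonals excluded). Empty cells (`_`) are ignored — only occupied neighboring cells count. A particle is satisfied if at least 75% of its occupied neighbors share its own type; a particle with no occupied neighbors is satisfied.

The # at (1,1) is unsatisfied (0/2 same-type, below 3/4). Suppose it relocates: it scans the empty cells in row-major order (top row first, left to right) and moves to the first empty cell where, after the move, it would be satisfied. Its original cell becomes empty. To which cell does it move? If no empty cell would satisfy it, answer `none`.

Vacating (1,1). Empty cells in order:
  (2,2): 0/2 same-type → still unsatisfied.
  (2,3): 2/2 same-type → satisfied — stop here.

(2,3)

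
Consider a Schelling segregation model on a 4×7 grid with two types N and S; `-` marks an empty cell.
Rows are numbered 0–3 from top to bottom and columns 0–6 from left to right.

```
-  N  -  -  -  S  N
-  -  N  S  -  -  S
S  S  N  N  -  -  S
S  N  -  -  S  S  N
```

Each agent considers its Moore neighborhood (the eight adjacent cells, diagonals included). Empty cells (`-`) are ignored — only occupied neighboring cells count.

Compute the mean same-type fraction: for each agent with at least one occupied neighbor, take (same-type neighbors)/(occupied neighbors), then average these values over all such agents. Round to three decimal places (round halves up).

0.480

(0,1)N 1/1
(0,5)S 1/2
(0,6)N 0/2
(1,2)N 3/5
(1,3)S 0/3
(1,6)S 2/3
(2,0)S 2/3
(2,1)S 2/5
(2,2)N 3/5
(2,3)N 2/4
(2,6)S 2/3
(3,0)S 2/3
(3,1)N 1/4
(3,4)S 1/2
(3,5)S 2/3
(3,6)N 0/2
Sum over 16 agents: 1/1 + 1/2 + 0/2 + 3/5 + 0/3 + 2/3 + 2/3 + 2/5 + 3/5 + 2/4 + 2/3 + 2/3 + 1/4 + 1/2 + 2/3 + 0/2 = 461/60; mean = 461/60 ÷ 16 = 461/960 = 0.480208… → 0.480.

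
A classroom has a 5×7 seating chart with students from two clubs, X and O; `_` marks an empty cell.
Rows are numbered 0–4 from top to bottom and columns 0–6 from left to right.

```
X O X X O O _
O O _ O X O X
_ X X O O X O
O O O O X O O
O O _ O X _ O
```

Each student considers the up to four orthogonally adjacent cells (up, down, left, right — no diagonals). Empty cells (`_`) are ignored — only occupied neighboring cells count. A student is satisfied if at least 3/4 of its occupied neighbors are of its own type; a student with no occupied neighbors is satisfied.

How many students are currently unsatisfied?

21

Row 0: (0,0)X 0/2 unhappy · (0,1)O 1/3 unhappy · (0,2)X 1/2 unhappy · (0,3)X 1/3 unhappy · (0,4)O 1/3 unhappy · (0,5)O 2/2 ok
Row 1: (1,0)O 1/2 unhappy · (1,1)O 2/3 unhappy · (1,3)O 1/3 unhappy · (1,4)X 0/4 unhappy · (1,5)O 1/4 unhappy · (1,6)X 0/2 unhappy
Row 2: (2,1)X 1/3 unhappy · (2,2)X 1/3 unhappy · (2,3)O 3/4 ok · (2,4)O 1/4 unhappy · (2,5)X 0/4 unhappy · (2,6)O 1/3 unhappy
Row 3: (3,0)O 2/2 ok · (3,1)O 3/4 ok · (3,2)O 2/3 unhappy · (3,3)O 3/4 ok · (3,4)X 1/4 unhappy · (3,5)O 1/3 unhappy · (3,6)O 3/3 ok
Row 4: (4,0)O 2/2 ok · (4,1)O 2/2 ok · (4,3)O 1/2 unhappy · (4,4)X 1/2 unhappy · (4,6)O 1/1 ok
Unsatisfied: (0,0), (0,1), (0,2), (0,3), (0,4), (1,0), (1,1), (1,3), (1,4), (1,5), (1,6), (2,1), (2,2), (2,4), (2,5), (2,6), (3,2), (3,4), (3,5), (4,3), (4,4) — 21 in total.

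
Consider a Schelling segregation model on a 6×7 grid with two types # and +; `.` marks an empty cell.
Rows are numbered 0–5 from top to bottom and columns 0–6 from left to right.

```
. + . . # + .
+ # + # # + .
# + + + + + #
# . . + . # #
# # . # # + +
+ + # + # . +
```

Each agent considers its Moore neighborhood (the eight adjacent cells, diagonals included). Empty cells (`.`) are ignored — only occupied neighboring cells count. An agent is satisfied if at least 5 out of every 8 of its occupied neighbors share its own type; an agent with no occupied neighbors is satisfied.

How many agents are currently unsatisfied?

26

Row 0: (0,1)+ 2/3 ok · (0,4)# 2/4 unhappy · (0,5)+ 1/3 unhappy
Row 1: (1,0)+ 2/4 unhappy · (1,1)# 1/6 unhappy · (1,2)+ 4/6 ok · (1,3)# 2/6 unhappy · (1,4)# 2/7 unhappy · (1,5)+ 3/6 unhappy
Row 2: (2,0)# 2/4 unhappy · (2,1)+ 3/6 unhappy · (2,2)+ 4/6 ok · (2,3)+ 4/6 ok · (2,4)+ 4/7 unhappy · (2,5)+ 2/6 unhappy · (2,6)# 2/4 unhappy
Row 3: (3,0)# 3/4 ok · (3,3)+ 3/5 unhappy · (3,5)# 3/7 unhappy · (3,6)# 2/5 unhappy
Row 4: (4,0)# 2/4 unhappy · (4,1)# 3/5 unhappy · (4,3)# 3/5 unhappy · (4,4)# 3/6 unhappy · (4,5)+ 2/6 unhappy · (4,6)+ 2/4 unhappy
Row 5: (5,0)+ 1/3 unhappy · (5,1)+ 1/4 unhappy · (5,2)# 2/4 unhappy · (5,3)+ 0/4 unhappy · (5,4)# 2/4 unhappy · (5,6)+ 2/2 ok
Unsatisfied: (0,4), (0,5), (1,0), (1,1), (1,3), (1,4), (1,5), (2,0), (2,1), (2,4), (2,5), (2,6), (3,3), (3,5), (3,6), (4,0), (4,1), (4,3), (4,4), (4,5), (4,6), (5,0), (5,1), (5,2), (5,3), (5,4) — 26 in total.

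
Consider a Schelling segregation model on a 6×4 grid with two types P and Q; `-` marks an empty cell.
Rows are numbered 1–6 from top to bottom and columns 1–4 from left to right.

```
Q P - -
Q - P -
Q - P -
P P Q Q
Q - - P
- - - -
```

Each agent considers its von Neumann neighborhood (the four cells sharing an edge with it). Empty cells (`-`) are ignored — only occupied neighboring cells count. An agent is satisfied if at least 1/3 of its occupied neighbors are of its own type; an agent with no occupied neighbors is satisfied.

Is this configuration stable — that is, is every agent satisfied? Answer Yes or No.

(1,1)Q 1/2 satisfied
(1,2)P 0/1 not
(2,1)Q 2/2 satisfied
(2,3)P 1/1 satisfied
(3,1)Q 1/2 satisfied
(3,3)P 1/2 satisfied
(4,1)P 1/3 satisfied
(4,2)P 1/2 satisfied
(4,3)Q 1/3 satisfied
(4,4)Q 1/2 satisfied
(5,1)Q 0/1 not
(5,4)P 0/1 not
For instance (1,2) has only 0/1 same-type neighbors, below 1/3.

No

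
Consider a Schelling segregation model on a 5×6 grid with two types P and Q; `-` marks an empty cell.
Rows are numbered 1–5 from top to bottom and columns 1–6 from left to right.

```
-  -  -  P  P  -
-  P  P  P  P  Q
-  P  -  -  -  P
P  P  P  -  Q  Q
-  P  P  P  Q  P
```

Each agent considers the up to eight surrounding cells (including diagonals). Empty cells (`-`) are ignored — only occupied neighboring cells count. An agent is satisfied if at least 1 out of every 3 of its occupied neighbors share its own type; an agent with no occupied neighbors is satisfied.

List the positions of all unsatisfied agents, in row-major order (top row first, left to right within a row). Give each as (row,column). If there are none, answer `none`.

Row 1: (1,4)P 4/4 ✓ · (1,5)P 3/4 ✓
Row 2: (2,2)P 2/2 ✓ · (2,3)P 4/4 ✓ · (2,4)P 4/4 ✓ · (2,5)P 4/5 ✓ · (2,6)Q 0/3 ✗
Row 3: (3,2)P 5/5 ✓ · (3,6)P 1/4 ✗
Row 4: (4,1)P 3/3 ✓ · (4,2)P 5/5 ✓ · (4,3)P 5/5 ✓ · (4,5)Q 2/5 ✓ · (4,6)Q 2/4 ✓
Row 5: (5,2)P 4/4 ✓ · (5,3)P 4/4 ✓ · (5,4)P 2/4 ✓ · (5,5)Q 2/4 ✓ · (5,6)P 0/3 ✗

(2,6), (3,6), (5,6)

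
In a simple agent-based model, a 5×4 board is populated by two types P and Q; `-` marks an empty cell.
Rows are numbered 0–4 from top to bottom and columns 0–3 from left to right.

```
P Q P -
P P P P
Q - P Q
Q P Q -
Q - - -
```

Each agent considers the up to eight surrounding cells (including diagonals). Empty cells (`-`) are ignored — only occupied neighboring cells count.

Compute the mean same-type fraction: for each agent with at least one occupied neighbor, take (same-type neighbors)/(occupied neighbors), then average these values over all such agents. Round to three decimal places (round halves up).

Row 0: (0,0)P 2/3 · (0,1)Q 0/5 · (0,2)P 3/4
Row 1: (1,0)P 2/4 · (1,1)P 5/7 · (1,2)P 4/6 · (1,3)P 3/4
Row 2: (2,0)Q 1/4 · (2,2)P 4/6 · (2,3)Q 1/4
Row 3: (3,0)Q 2/3 · (3,1)P 1/5 · (3,2)Q 1/3
Row 4: (4,0)Q 1/2
Sum over 14 agents: 2/3 + 0/5 + 3/4 + 2/4 + 5/7 + 4/6 + 3/4 + 1/4 + 4/6 + 1/4 + 2/3 + 1/5 + 1/3 + 1/2 = 242/35; mean = 242/35 ÷ 14 = 121/245 = 0.493877… → 0.494.

0.494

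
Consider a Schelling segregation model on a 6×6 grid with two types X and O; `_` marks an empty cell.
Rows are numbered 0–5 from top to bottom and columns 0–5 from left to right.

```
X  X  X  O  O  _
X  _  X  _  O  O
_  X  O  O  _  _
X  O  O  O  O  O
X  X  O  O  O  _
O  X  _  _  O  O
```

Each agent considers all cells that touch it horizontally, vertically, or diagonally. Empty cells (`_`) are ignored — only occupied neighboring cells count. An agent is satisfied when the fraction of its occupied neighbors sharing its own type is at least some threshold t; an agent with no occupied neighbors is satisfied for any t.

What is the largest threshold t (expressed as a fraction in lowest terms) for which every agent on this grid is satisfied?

0/1

Row 0: (0,0)X 2/2 · (0,1)X 4/4 · (0,2)X 2/3 · (0,3)O 2/4 · (0,4)O 3/3
Row 1: (1,0)X 3/3 · (1,2)X 3/6 · (1,4)O 4/4 · (1,5)O 2/2
Row 2: (2,1)X 3/6 · (2,2)O 4/6 · (2,3)O 5/6
Row 3: (3,0)X 3/4 · (3,1)O 3/7 · (3,2)O 6/8 · (3,3)O 7/7 · (3,4)O 5/5 · (3,5)O 2/2
Row 4: (4,0)X 3/5 · (4,1)X 3/7 · (4,2)O 4/6 · (4,3)O 6/6 · (4,4)O 6/6
Row 5: (5,0)O 0/3 · (5,1)X 2/4 · (5,4)O 3/3 · (5,5)O 2/2
The smallest same-type fraction is 0/3 at (5,0), which reduces to 0/1. Any threshold above that leaves this agent unsatisfied.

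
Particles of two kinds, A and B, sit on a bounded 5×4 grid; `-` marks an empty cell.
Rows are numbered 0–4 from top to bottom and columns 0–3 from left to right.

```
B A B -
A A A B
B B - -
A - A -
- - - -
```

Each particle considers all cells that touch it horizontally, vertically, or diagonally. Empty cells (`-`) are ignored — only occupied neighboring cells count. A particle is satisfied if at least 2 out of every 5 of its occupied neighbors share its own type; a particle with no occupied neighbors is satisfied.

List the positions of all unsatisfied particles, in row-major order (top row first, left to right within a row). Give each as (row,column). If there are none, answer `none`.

(0,0), (0,2), (2,0), (2,1), (3,0), (3,2)

Row 0: (0,0)B 0/3 unhappy · (0,1)A 3/5 ok · (0,2)B 1/4 unhappy
Row 1: (1,0)A 2/5 ok · (1,1)A 3/7 ok · (1,2)A 2/5 ok · (1,3)B 1/2 ok
Row 2: (2,0)B 1/4 unhappy · (2,1)B 1/6 unhappy
Row 3: (3,0)A 0/2 unhappy · (3,2)A 0/1 unhappy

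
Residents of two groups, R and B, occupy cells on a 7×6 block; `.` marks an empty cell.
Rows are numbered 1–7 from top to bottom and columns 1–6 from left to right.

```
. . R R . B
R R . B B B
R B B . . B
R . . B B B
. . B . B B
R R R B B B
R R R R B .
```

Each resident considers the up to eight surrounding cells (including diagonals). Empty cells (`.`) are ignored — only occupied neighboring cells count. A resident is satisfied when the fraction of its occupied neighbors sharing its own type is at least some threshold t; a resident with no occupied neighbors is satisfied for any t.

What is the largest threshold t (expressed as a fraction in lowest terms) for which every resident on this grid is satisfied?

(1,3)R 2/3
(1,4)R 1/3
(1,6)B 2/2
(2,1)R 2/3
(2,2)R 3/5
(2,4)B 2/4
(2,5)B 4/5
(2,6)B 3/3
(3,1)R 3/4
(3,2)B 1/5
(3,3)B 3/4
(3,6)B 4/4
(4,1)R 1/2
(4,4)B 4/4
(4,5)B 5/5
(4,6)B 4/4
(5,3)B 2/4
(5,5)B 7/7
(5,6)B 5/5
(6,1)R 3/3
(6,2)R 5/6
(6,3)R 4/6
(6,4)B 4/7
(6,5)B 5/6
(6,6)B 4/4
(7,1)R 3/3
(7,2)R 5/5
(7,3)R 4/5
(7,4)R 2/5
(7,5)B 3/4
The smallest same-type fraction is 1/5 at (3,2), which reduces to 1/5. Any threshold above that leaves this resident unsatisfied.

1/5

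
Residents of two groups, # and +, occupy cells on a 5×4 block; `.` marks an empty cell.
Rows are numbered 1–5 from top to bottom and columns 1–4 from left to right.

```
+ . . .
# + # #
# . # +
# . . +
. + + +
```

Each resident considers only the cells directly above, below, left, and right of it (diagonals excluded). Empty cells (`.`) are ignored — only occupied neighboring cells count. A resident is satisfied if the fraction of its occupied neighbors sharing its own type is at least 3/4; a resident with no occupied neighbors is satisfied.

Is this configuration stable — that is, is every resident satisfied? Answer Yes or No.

Row 1: (1,1)+ 0/1 not
Row 2: (2,1)# 1/3 not · (2,2)+ 0/2 not · (2,3)# 2/3 not · (2,4)# 1/2 not
Row 3: (3,1)# 2/2 satisfied · (3,3)# 1/2 not · (3,4)+ 1/3 not
Row 4: (4,1)# 1/1 satisfied · (4,4)+ 2/2 satisfied
Row 5: (5,2)+ 1/1 satisfied · (5,3)+ 2/2 satisfied · (5,4)+ 2/2 satisfied
For instance (1,1) has only 0/1 same-type neighbors, below 3/4.

No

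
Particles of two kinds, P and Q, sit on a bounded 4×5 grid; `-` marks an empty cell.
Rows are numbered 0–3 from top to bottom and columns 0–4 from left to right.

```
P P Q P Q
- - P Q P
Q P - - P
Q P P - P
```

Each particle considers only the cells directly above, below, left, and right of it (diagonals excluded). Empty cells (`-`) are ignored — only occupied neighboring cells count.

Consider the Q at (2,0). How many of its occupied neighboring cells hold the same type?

1

Occupied neighbors of (2,0): (3,0)=Q, (2,1)=P.
Same type (Q): 1 of 2.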